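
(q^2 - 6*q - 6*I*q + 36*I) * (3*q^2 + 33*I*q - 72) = 3*q^4 - 18*q^3 + 15*I*q^3 + 126*q^2 - 90*I*q^2 - 756*q + 432*I*q - 2592*I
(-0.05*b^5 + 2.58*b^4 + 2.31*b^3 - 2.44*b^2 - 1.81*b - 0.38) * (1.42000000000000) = -0.071*b^5 + 3.6636*b^4 + 3.2802*b^3 - 3.4648*b^2 - 2.5702*b - 0.5396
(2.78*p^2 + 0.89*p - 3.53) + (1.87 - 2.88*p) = 2.78*p^2 - 1.99*p - 1.66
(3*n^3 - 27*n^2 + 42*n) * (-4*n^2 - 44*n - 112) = -12*n^5 - 24*n^4 + 684*n^3 + 1176*n^2 - 4704*n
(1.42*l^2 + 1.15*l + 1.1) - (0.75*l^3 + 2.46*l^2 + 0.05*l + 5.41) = -0.75*l^3 - 1.04*l^2 + 1.1*l - 4.31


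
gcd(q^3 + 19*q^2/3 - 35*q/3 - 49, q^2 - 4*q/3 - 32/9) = 1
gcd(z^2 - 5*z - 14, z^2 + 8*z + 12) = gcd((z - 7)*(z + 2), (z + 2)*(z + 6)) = z + 2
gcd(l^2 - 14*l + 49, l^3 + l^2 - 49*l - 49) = l - 7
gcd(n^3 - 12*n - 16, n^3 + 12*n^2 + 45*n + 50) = n + 2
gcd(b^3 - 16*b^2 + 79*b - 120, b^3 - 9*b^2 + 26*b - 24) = b - 3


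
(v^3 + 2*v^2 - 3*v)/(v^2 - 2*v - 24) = v*(-v^2 - 2*v + 3)/(-v^2 + 2*v + 24)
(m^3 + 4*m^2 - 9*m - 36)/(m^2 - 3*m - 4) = (-m^3 - 4*m^2 + 9*m + 36)/(-m^2 + 3*m + 4)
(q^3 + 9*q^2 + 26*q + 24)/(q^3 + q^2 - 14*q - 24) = (q + 4)/(q - 4)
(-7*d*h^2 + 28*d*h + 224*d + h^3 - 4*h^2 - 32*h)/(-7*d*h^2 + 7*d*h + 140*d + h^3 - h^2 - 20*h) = (h - 8)/(h - 5)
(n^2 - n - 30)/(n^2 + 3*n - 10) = (n - 6)/(n - 2)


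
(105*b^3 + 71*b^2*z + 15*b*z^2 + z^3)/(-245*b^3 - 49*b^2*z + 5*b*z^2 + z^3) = (3*b + z)/(-7*b + z)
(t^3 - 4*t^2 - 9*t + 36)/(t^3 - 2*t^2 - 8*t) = (t^2 - 9)/(t*(t + 2))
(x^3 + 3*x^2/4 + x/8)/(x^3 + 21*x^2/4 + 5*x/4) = (x + 1/2)/(x + 5)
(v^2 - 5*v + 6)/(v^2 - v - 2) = (v - 3)/(v + 1)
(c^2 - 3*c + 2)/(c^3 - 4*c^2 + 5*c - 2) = 1/(c - 1)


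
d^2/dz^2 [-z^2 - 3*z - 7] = -2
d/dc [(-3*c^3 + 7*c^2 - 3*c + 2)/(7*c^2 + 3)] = (-21*c^4 - 6*c^2 + 14*c - 9)/(49*c^4 + 42*c^2 + 9)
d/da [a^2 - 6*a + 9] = 2*a - 6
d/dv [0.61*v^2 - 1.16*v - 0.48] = 1.22*v - 1.16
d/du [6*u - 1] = 6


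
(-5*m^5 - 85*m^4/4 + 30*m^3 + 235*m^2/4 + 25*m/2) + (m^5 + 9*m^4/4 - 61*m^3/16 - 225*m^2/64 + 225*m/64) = -4*m^5 - 19*m^4 + 419*m^3/16 + 3535*m^2/64 + 1025*m/64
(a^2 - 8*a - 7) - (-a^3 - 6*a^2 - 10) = a^3 + 7*a^2 - 8*a + 3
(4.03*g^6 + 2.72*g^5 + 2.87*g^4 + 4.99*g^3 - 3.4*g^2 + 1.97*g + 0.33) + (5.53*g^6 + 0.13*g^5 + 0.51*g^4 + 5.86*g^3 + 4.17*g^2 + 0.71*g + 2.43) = 9.56*g^6 + 2.85*g^5 + 3.38*g^4 + 10.85*g^3 + 0.77*g^2 + 2.68*g + 2.76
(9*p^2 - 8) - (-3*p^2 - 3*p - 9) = 12*p^2 + 3*p + 1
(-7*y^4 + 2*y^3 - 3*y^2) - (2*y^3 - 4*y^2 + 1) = -7*y^4 + y^2 - 1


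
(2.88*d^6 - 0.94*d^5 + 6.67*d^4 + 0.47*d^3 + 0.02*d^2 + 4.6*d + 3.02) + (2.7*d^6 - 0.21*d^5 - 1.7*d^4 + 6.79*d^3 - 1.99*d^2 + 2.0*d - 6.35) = 5.58*d^6 - 1.15*d^5 + 4.97*d^4 + 7.26*d^3 - 1.97*d^2 + 6.6*d - 3.33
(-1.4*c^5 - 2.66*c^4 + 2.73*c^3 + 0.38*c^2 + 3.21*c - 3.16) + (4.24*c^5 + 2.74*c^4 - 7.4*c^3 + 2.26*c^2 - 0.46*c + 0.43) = 2.84*c^5 + 0.0800000000000001*c^4 - 4.67*c^3 + 2.64*c^2 + 2.75*c - 2.73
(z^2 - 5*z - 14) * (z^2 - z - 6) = z^4 - 6*z^3 - 15*z^2 + 44*z + 84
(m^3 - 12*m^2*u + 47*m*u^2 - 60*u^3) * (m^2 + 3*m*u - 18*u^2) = m^5 - 9*m^4*u - 7*m^3*u^2 + 297*m^2*u^3 - 1026*m*u^4 + 1080*u^5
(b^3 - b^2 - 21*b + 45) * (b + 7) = b^4 + 6*b^3 - 28*b^2 - 102*b + 315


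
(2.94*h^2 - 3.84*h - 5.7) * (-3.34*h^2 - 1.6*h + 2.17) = -9.8196*h^4 + 8.1216*h^3 + 31.5618*h^2 + 0.787200000000002*h - 12.369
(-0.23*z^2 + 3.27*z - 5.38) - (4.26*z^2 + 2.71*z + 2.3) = -4.49*z^2 + 0.56*z - 7.68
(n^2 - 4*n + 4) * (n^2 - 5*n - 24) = n^4 - 9*n^3 + 76*n - 96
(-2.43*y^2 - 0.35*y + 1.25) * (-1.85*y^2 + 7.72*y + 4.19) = 4.4955*y^4 - 18.1121*y^3 - 15.1962*y^2 + 8.1835*y + 5.2375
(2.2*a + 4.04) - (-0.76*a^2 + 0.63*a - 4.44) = 0.76*a^2 + 1.57*a + 8.48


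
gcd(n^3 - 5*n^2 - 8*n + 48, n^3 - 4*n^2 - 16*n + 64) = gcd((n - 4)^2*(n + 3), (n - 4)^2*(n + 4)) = n^2 - 8*n + 16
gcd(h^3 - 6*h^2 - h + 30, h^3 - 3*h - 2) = 1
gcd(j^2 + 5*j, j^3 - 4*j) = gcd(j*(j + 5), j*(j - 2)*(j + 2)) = j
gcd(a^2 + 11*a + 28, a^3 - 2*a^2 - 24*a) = a + 4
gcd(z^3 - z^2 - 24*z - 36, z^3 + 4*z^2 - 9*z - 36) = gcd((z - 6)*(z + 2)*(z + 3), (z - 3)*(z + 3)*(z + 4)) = z + 3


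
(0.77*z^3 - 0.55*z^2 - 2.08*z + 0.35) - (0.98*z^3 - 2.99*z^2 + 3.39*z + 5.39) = -0.21*z^3 + 2.44*z^2 - 5.47*z - 5.04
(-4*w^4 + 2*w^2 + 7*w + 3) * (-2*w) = 8*w^5 - 4*w^3 - 14*w^2 - 6*w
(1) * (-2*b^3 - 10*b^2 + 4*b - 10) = -2*b^3 - 10*b^2 + 4*b - 10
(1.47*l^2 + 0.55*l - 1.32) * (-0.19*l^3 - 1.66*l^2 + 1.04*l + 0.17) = -0.2793*l^5 - 2.5447*l^4 + 0.8666*l^3 + 3.0131*l^2 - 1.2793*l - 0.2244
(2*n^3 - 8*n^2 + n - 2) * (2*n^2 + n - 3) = 4*n^5 - 14*n^4 - 12*n^3 + 21*n^2 - 5*n + 6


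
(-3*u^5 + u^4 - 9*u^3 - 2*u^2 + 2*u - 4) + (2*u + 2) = -3*u^5 + u^4 - 9*u^3 - 2*u^2 + 4*u - 2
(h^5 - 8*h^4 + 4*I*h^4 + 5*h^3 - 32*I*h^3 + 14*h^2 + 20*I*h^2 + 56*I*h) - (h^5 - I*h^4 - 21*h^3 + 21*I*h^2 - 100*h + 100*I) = -8*h^4 + 5*I*h^4 + 26*h^3 - 32*I*h^3 + 14*h^2 - I*h^2 + 100*h + 56*I*h - 100*I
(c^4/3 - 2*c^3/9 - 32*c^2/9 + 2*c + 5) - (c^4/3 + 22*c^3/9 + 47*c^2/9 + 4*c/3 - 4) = -8*c^3/3 - 79*c^2/9 + 2*c/3 + 9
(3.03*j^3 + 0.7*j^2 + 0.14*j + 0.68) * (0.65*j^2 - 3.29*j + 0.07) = 1.9695*j^5 - 9.5137*j^4 - 1.9999*j^3 + 0.0304*j^2 - 2.2274*j + 0.0476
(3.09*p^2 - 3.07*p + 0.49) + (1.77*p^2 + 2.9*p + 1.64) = 4.86*p^2 - 0.17*p + 2.13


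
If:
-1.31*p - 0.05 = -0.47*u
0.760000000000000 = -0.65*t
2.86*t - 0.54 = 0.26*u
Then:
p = -5.40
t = -1.17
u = -14.94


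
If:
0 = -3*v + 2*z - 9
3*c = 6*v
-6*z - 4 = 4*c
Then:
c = -62/17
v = -31/17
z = 30/17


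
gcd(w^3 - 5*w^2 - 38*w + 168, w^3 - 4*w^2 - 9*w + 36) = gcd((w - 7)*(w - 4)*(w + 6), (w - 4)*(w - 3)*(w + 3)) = w - 4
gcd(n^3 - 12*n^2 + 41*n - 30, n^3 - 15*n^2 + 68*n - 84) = n - 6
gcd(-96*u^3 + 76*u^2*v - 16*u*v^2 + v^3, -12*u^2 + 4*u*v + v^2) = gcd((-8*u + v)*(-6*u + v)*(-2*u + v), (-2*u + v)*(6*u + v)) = 2*u - v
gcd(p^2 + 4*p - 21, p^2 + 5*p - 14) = p + 7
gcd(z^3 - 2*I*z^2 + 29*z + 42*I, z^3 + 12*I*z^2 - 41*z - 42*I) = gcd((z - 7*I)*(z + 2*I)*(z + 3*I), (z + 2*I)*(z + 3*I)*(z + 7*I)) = z^2 + 5*I*z - 6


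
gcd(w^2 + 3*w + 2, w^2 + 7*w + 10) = w + 2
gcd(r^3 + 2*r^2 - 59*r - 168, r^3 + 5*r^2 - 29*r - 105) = r^2 + 10*r + 21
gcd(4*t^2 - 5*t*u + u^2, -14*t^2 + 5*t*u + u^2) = 1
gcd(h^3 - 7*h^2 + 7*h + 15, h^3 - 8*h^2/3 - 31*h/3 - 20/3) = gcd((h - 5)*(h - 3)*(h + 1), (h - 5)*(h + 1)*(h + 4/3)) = h^2 - 4*h - 5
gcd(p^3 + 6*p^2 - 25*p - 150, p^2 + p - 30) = p^2 + p - 30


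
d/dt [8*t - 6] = 8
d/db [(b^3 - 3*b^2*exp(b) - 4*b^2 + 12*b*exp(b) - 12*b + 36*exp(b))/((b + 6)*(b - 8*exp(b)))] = ((b + 6)*(b - 8*exp(b))*(-3*b^2*exp(b) + 3*b^2 + 6*b*exp(b) - 8*b + 48*exp(b) - 12) + (b + 6)*(8*exp(b) - 1)*(b^3 - 3*b^2*exp(b) - 4*b^2 + 12*b*exp(b) - 12*b + 36*exp(b)) + (b - 8*exp(b))*(-b^3 + 3*b^2*exp(b) + 4*b^2 - 12*b*exp(b) + 12*b - 36*exp(b)))/((b + 6)^2*(b - 8*exp(b))^2)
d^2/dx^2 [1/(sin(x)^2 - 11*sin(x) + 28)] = (-4*sin(x)^4 + 33*sin(x)^3 - 3*sin(x)^2 - 374*sin(x) + 186)/(sin(x)^2 - 11*sin(x) + 28)^3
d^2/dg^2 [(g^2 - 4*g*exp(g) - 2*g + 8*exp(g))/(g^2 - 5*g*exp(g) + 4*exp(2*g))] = (g^2*exp(g) + g*exp(2*g) - 4*g*exp(g) - 4*exp(2*g) + 10*exp(g) - 4)/(g^3 - 3*g^2*exp(g) + 3*g*exp(2*g) - exp(3*g))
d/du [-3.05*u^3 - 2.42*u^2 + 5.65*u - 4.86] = -9.15*u^2 - 4.84*u + 5.65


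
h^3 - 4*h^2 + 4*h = h*(h - 2)^2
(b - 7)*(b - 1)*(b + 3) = b^3 - 5*b^2 - 17*b + 21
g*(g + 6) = g^2 + 6*g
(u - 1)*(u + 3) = u^2 + 2*u - 3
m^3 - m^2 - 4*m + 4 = (m - 2)*(m - 1)*(m + 2)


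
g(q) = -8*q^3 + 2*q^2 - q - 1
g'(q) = -24*q^2 + 4*q - 1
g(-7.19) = 3083.14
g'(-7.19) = -1270.47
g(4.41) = -652.64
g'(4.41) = -450.11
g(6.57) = -2189.99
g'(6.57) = -1010.68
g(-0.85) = 6.21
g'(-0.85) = -21.74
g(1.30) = -16.50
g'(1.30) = -36.36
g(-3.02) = 240.61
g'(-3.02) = -231.97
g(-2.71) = 175.62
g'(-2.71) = -188.10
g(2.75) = -155.00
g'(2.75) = -171.50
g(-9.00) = 6002.00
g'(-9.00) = -1981.00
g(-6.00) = 1805.00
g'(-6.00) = -889.00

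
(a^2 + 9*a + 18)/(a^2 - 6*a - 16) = (a^2 + 9*a + 18)/(a^2 - 6*a - 16)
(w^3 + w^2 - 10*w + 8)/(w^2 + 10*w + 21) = (w^3 + w^2 - 10*w + 8)/(w^2 + 10*w + 21)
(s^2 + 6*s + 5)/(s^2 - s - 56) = (s^2 + 6*s + 5)/(s^2 - s - 56)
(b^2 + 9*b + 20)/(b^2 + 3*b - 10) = (b + 4)/(b - 2)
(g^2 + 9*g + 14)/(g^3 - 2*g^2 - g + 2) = (g^2 + 9*g + 14)/(g^3 - 2*g^2 - g + 2)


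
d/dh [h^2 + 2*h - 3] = 2*h + 2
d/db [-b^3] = -3*b^2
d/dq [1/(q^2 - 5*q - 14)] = (5 - 2*q)/(-q^2 + 5*q + 14)^2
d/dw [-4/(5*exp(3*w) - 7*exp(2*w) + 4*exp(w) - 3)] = (60*exp(2*w) - 56*exp(w) + 16)*exp(w)/(5*exp(3*w) - 7*exp(2*w) + 4*exp(w) - 3)^2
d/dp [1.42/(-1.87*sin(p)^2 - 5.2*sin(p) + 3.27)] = (5.3108*sin(p) + 7.384)*cos(p)/(1.87*sin(p)^2 + 5.2*sin(p) - 3.27)^2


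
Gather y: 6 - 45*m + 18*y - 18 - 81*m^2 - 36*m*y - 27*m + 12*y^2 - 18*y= -81*m^2 - 36*m*y - 72*m + 12*y^2 - 12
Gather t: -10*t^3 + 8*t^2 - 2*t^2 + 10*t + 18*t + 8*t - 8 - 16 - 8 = -10*t^3 + 6*t^2 + 36*t - 32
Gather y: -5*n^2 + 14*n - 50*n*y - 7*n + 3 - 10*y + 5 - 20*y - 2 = -5*n^2 + 7*n + y*(-50*n - 30) + 6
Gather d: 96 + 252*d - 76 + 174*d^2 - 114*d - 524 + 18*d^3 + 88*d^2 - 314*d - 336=18*d^3 + 262*d^2 - 176*d - 840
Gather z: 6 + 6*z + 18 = 6*z + 24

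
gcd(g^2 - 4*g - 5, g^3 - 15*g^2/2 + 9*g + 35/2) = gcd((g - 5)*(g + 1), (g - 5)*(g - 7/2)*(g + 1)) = g^2 - 4*g - 5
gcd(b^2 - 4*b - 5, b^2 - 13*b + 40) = b - 5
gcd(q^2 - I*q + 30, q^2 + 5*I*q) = q + 5*I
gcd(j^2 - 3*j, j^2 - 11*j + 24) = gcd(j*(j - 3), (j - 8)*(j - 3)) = j - 3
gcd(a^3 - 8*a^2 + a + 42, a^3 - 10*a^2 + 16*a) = 1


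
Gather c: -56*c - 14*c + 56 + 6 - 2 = 60 - 70*c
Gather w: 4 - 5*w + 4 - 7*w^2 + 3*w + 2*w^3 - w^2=2*w^3 - 8*w^2 - 2*w + 8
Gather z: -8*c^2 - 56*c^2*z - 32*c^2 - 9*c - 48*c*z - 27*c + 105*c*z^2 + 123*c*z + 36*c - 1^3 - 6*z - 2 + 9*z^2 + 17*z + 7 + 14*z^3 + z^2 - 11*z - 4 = -40*c^2 + 14*z^3 + z^2*(105*c + 10) + z*(-56*c^2 + 75*c)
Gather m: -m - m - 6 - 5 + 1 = -2*m - 10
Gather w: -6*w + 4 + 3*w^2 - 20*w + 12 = 3*w^2 - 26*w + 16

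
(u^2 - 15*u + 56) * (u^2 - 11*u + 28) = u^4 - 26*u^3 + 249*u^2 - 1036*u + 1568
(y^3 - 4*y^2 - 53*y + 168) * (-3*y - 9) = -3*y^4 + 3*y^3 + 195*y^2 - 27*y - 1512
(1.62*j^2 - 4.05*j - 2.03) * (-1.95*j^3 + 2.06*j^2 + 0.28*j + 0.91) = -3.159*j^5 + 11.2347*j^4 - 3.9309*j^3 - 3.8416*j^2 - 4.2539*j - 1.8473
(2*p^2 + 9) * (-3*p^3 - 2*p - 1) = -6*p^5 - 31*p^3 - 2*p^2 - 18*p - 9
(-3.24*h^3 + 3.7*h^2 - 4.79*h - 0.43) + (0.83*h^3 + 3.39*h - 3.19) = -2.41*h^3 + 3.7*h^2 - 1.4*h - 3.62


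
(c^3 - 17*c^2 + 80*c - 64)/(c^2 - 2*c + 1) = (c^2 - 16*c + 64)/(c - 1)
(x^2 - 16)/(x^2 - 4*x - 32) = (x - 4)/(x - 8)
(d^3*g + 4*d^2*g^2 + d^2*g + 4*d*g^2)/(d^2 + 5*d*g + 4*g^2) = d*g*(d + 1)/(d + g)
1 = 1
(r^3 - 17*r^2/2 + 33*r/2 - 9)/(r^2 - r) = r - 15/2 + 9/r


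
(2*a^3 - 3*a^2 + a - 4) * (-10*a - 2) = -20*a^4 + 26*a^3 - 4*a^2 + 38*a + 8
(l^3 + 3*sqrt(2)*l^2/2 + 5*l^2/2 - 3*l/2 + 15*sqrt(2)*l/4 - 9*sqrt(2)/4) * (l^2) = l^5 + 3*sqrt(2)*l^4/2 + 5*l^4/2 - 3*l^3/2 + 15*sqrt(2)*l^3/4 - 9*sqrt(2)*l^2/4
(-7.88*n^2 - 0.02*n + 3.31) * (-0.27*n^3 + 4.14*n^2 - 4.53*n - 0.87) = 2.1276*n^5 - 32.6178*n^4 + 34.7199*n^3 + 20.6496*n^2 - 14.9769*n - 2.8797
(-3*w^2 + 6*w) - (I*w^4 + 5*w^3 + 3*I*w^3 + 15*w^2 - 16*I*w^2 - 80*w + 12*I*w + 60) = -I*w^4 - 5*w^3 - 3*I*w^3 - 18*w^2 + 16*I*w^2 + 86*w - 12*I*w - 60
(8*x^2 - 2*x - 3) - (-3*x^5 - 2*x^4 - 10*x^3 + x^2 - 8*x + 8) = 3*x^5 + 2*x^4 + 10*x^3 + 7*x^2 + 6*x - 11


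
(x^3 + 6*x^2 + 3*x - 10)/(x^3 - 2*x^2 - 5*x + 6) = (x + 5)/(x - 3)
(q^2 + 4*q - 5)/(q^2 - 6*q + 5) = (q + 5)/(q - 5)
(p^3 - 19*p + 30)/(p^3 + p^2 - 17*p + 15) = (p - 2)/(p - 1)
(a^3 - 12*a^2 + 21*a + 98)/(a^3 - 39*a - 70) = (a - 7)/(a + 5)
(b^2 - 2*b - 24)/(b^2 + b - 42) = (b + 4)/(b + 7)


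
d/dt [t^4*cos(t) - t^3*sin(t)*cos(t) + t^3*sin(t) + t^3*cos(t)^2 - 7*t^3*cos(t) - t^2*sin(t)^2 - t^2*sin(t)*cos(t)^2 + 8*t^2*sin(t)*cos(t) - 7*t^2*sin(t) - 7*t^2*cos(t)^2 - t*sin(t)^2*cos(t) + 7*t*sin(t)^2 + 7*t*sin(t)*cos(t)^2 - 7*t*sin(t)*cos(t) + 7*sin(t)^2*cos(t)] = -t^4*sin(t) + 7*t^3*sin(t) - sqrt(2)*t^3*sin(2*t + pi/4) + 5*t^3*cos(t) + 3*t^2*sin(t) + 9*t^2*sin(2*t)/2 - 113*t^2*cos(t)/4 + 19*t^2*cos(2*t)/2 - 3*t^2*cos(3*t)/4 + 3*t^2/2 - 57*t*sin(t)/4 + 15*t*sin(2*t) - 5*t*sin(3*t)/4 + 7*t*cos(t)/4 - 13*t*cos(2*t) + 21*t*cos(3*t)/4 - 8*t + 7*sin(3*t) - 7*sqrt(2)*sin(2*t + pi/4)/2 - cos(t)/4 + cos(3*t)/4 + 7/2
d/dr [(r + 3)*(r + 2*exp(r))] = r + (r + 3)*(2*exp(r) + 1) + 2*exp(r)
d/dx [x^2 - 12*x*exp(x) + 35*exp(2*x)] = -12*x*exp(x) + 2*x + 70*exp(2*x) - 12*exp(x)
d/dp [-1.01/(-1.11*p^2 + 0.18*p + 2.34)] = (0.1818 - 2.2422*p)/(-1.11*p^2 + 0.18*p + 2.34)^2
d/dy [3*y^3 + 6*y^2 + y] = 9*y^2 + 12*y + 1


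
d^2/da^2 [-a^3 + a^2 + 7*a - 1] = 2 - 6*a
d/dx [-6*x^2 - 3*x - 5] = -12*x - 3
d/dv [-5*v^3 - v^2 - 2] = v*(-15*v - 2)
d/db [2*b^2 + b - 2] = 4*b + 1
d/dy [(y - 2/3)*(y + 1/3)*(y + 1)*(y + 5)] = 4*y^3 + 17*y^2 + 50*y/9 - 3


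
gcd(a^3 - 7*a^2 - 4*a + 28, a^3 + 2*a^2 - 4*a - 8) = a^2 - 4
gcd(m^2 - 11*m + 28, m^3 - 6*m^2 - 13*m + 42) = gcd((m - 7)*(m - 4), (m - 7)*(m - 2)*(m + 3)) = m - 7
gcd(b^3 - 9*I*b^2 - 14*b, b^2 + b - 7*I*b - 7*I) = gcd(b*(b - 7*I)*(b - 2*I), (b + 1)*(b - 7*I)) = b - 7*I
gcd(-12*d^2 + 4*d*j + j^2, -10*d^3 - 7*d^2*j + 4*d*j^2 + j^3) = 2*d - j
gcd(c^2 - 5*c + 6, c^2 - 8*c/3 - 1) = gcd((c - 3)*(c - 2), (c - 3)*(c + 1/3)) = c - 3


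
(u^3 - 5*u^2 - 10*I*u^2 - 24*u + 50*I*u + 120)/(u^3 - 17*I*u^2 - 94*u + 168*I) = (u - 5)/(u - 7*I)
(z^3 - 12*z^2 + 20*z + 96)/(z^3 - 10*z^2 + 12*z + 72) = (z - 8)/(z - 6)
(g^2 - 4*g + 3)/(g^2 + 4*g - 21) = (g - 1)/(g + 7)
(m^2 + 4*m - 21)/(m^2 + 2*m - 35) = (m - 3)/(m - 5)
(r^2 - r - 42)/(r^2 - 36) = (r - 7)/(r - 6)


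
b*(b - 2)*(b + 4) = b^3 + 2*b^2 - 8*b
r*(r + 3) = r^2 + 3*r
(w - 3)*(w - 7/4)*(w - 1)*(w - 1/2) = w^4 - 25*w^3/4 + 103*w^2/8 - 41*w/4 + 21/8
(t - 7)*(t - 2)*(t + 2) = t^3 - 7*t^2 - 4*t + 28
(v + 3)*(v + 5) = v^2 + 8*v + 15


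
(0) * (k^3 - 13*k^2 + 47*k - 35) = 0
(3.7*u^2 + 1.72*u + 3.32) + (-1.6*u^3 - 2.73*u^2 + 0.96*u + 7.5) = -1.6*u^3 + 0.97*u^2 + 2.68*u + 10.82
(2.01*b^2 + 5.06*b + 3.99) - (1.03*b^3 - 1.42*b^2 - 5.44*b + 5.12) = -1.03*b^3 + 3.43*b^2 + 10.5*b - 1.13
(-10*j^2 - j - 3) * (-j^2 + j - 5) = 10*j^4 - 9*j^3 + 52*j^2 + 2*j + 15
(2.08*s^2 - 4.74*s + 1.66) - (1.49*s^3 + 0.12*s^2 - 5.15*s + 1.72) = -1.49*s^3 + 1.96*s^2 + 0.41*s - 0.0600000000000001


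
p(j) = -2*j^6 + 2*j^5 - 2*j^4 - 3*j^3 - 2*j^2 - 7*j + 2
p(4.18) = -9007.81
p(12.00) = -5521330.00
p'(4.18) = -13025.48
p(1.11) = -15.74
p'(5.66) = -61210.65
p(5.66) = -56835.70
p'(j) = -12*j^5 + 10*j^4 - 8*j^3 - 9*j^2 - 4*j - 7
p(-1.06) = 2.71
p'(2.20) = -528.72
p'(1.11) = -38.51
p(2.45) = -399.33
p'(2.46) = -905.26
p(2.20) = -225.56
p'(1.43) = -84.46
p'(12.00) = -2793799.00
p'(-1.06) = 25.34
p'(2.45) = -887.45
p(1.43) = -34.38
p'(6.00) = -82435.00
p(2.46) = -408.29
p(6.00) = -81112.00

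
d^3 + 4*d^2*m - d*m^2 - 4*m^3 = (d - m)*(d + m)*(d + 4*m)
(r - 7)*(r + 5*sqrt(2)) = r^2 - 7*r + 5*sqrt(2)*r - 35*sqrt(2)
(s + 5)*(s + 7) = s^2 + 12*s + 35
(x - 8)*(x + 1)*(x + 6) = x^3 - x^2 - 50*x - 48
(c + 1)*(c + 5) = c^2 + 6*c + 5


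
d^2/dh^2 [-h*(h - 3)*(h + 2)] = 2 - 6*h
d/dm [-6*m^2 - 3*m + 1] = -12*m - 3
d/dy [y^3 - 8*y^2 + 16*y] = 3*y^2 - 16*y + 16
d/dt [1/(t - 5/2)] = -4/(2*t - 5)^2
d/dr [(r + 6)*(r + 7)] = 2*r + 13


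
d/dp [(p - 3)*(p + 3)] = 2*p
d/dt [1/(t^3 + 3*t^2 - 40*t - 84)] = (-3*t^2 - 6*t + 40)/(t^3 + 3*t^2 - 40*t - 84)^2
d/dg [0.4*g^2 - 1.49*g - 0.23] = 0.8*g - 1.49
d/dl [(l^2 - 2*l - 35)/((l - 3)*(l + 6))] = (5*l^2 + 34*l + 141)/(l^4 + 6*l^3 - 27*l^2 - 108*l + 324)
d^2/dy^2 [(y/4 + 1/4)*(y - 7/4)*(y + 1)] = 3*y/2 + 1/8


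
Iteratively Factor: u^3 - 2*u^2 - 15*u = (u)*(u^2 - 2*u - 15) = u*(u + 3)*(u - 5)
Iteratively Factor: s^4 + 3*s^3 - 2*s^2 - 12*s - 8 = (s + 2)*(s^3 + s^2 - 4*s - 4) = (s - 2)*(s + 2)*(s^2 + 3*s + 2) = (s - 2)*(s + 2)^2*(s + 1)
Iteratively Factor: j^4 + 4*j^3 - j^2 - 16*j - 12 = (j + 3)*(j^3 + j^2 - 4*j - 4) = (j + 2)*(j + 3)*(j^2 - j - 2) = (j + 1)*(j + 2)*(j + 3)*(j - 2)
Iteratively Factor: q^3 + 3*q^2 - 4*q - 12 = (q + 3)*(q^2 - 4) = (q - 2)*(q + 3)*(q + 2)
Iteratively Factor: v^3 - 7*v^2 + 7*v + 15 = (v - 5)*(v^2 - 2*v - 3) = (v - 5)*(v - 3)*(v + 1)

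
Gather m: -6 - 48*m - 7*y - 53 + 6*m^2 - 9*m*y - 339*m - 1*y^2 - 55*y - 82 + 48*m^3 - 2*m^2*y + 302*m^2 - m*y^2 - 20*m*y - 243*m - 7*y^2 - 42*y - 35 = 48*m^3 + m^2*(308 - 2*y) + m*(-y^2 - 29*y - 630) - 8*y^2 - 104*y - 176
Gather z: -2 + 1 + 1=0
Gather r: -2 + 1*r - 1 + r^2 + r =r^2 + 2*r - 3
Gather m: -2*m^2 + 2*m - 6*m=-2*m^2 - 4*m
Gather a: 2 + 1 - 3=0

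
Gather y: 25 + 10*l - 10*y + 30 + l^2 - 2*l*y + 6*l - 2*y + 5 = l^2 + 16*l + y*(-2*l - 12) + 60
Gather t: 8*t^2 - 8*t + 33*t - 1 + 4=8*t^2 + 25*t + 3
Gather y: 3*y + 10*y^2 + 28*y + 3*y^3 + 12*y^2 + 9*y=3*y^3 + 22*y^2 + 40*y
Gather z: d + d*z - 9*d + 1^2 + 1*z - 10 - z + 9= d*z - 8*d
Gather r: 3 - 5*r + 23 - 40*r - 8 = 18 - 45*r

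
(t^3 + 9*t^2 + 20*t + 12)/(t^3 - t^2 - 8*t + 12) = (t^3 + 9*t^2 + 20*t + 12)/(t^3 - t^2 - 8*t + 12)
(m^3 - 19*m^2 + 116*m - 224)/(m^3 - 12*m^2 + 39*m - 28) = (m - 8)/(m - 1)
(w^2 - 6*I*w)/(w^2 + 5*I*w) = (w - 6*I)/(w + 5*I)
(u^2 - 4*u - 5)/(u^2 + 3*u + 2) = (u - 5)/(u + 2)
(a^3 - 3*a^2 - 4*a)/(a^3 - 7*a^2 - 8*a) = (a - 4)/(a - 8)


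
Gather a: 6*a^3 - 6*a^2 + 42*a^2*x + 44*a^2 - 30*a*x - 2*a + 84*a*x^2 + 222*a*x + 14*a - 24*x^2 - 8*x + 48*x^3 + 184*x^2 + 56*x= 6*a^3 + a^2*(42*x + 38) + a*(84*x^2 + 192*x + 12) + 48*x^3 + 160*x^2 + 48*x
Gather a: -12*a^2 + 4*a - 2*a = -12*a^2 + 2*a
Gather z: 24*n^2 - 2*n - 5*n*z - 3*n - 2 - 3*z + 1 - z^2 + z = 24*n^2 - 5*n - z^2 + z*(-5*n - 2) - 1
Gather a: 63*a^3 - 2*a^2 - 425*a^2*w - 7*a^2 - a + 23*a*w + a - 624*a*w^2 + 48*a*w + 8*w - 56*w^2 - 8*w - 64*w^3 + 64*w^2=63*a^3 + a^2*(-425*w - 9) + a*(-624*w^2 + 71*w) - 64*w^3 + 8*w^2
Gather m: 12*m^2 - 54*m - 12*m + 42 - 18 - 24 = 12*m^2 - 66*m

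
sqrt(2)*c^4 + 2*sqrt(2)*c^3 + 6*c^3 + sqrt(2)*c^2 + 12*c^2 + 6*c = c*(c + 1)*(c + 3*sqrt(2))*(sqrt(2)*c + sqrt(2))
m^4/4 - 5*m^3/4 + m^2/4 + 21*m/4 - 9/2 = (m/4 + 1/2)*(m - 3)^2*(m - 1)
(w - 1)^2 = w^2 - 2*w + 1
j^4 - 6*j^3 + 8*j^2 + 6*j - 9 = (j - 3)^2*(j - 1)*(j + 1)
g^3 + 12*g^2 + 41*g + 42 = (g + 2)*(g + 3)*(g + 7)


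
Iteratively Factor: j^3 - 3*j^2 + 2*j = (j)*(j^2 - 3*j + 2) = j*(j - 1)*(j - 2)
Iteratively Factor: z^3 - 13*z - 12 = (z + 3)*(z^2 - 3*z - 4) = (z - 4)*(z + 3)*(z + 1)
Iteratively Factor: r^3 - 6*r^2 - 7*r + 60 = (r + 3)*(r^2 - 9*r + 20) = (r - 4)*(r + 3)*(r - 5)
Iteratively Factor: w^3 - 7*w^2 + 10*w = (w)*(w^2 - 7*w + 10) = w*(w - 5)*(w - 2)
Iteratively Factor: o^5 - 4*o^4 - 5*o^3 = (o)*(o^4 - 4*o^3 - 5*o^2) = o^2*(o^3 - 4*o^2 - 5*o) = o^2*(o - 5)*(o^2 + o) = o^2*(o - 5)*(o + 1)*(o)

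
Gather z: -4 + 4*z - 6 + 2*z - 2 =6*z - 12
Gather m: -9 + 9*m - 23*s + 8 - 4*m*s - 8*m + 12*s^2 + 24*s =m*(1 - 4*s) + 12*s^2 + s - 1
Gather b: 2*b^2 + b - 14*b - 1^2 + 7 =2*b^2 - 13*b + 6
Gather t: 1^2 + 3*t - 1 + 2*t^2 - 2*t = 2*t^2 + t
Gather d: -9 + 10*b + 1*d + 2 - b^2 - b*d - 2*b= -b^2 + 8*b + d*(1 - b) - 7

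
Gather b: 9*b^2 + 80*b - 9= 9*b^2 + 80*b - 9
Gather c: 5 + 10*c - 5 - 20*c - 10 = -10*c - 10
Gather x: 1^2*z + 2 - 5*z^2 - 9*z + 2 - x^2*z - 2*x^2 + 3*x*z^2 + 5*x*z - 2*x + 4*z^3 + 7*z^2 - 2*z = x^2*(-z - 2) + x*(3*z^2 + 5*z - 2) + 4*z^3 + 2*z^2 - 10*z + 4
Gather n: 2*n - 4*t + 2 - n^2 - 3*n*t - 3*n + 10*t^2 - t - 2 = -n^2 + n*(-3*t - 1) + 10*t^2 - 5*t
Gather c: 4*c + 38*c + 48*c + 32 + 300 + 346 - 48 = 90*c + 630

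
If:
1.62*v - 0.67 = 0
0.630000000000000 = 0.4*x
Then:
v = 0.41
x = 1.58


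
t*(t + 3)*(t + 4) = t^3 + 7*t^2 + 12*t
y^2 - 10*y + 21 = (y - 7)*(y - 3)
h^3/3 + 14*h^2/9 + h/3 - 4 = (h/3 + 1)*(h - 4/3)*(h + 3)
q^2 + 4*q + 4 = (q + 2)^2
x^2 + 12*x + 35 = (x + 5)*(x + 7)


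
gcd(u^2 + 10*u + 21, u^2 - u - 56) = u + 7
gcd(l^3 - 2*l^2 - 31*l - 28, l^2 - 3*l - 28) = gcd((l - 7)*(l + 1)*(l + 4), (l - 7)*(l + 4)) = l^2 - 3*l - 28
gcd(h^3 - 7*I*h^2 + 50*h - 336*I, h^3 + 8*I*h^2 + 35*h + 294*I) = h^2 + I*h + 42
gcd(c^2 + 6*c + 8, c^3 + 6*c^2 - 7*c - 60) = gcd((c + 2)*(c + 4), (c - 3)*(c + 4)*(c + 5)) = c + 4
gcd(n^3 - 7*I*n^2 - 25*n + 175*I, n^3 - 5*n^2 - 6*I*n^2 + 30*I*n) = n - 5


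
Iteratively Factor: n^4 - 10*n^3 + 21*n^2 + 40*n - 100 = (n - 5)*(n^3 - 5*n^2 - 4*n + 20) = (n - 5)^2*(n^2 - 4) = (n - 5)^2*(n + 2)*(n - 2)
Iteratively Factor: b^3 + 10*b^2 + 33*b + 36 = (b + 3)*(b^2 + 7*b + 12) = (b + 3)^2*(b + 4)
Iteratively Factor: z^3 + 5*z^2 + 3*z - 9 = (z + 3)*(z^2 + 2*z - 3) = (z - 1)*(z + 3)*(z + 3)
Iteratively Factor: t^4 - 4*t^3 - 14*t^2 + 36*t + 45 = (t + 3)*(t^3 - 7*t^2 + 7*t + 15) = (t - 5)*(t + 3)*(t^2 - 2*t - 3) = (t - 5)*(t - 3)*(t + 3)*(t + 1)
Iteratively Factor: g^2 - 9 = (g + 3)*(g - 3)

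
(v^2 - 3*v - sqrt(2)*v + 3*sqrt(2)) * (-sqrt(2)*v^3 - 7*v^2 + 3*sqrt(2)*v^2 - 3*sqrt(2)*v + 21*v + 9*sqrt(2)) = -sqrt(2)*v^5 - 5*v^4 + 6*sqrt(2)*v^4 - 5*sqrt(2)*v^3 + 30*v^3 - 39*v^2 - 24*sqrt(2)*v^2 - 36*v + 36*sqrt(2)*v + 54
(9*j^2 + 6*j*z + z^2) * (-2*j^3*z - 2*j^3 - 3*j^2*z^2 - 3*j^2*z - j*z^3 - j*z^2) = -18*j^5*z - 18*j^5 - 39*j^4*z^2 - 39*j^4*z - 29*j^3*z^3 - 29*j^3*z^2 - 9*j^2*z^4 - 9*j^2*z^3 - j*z^5 - j*z^4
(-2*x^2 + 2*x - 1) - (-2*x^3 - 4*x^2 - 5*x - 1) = 2*x^3 + 2*x^2 + 7*x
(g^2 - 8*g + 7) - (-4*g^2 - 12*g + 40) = 5*g^2 + 4*g - 33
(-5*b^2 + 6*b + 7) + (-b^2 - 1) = -6*b^2 + 6*b + 6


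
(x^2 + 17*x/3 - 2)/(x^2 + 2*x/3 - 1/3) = (x + 6)/(x + 1)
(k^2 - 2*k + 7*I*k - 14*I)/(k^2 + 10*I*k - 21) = (k - 2)/(k + 3*I)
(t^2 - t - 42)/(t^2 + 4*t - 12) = (t - 7)/(t - 2)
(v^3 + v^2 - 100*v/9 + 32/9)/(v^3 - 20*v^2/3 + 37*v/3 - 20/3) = (9*v^3 + 9*v^2 - 100*v + 32)/(3*(3*v^3 - 20*v^2 + 37*v - 20))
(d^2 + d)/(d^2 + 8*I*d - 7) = d*(d + 1)/(d^2 + 8*I*d - 7)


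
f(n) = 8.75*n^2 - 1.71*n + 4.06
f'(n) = 17.5*n - 1.71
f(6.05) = 313.99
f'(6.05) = 104.16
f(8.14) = 569.91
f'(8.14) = 140.74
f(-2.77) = 75.93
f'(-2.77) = -50.18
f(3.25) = 90.92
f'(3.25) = 55.16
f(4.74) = 192.55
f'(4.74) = 81.24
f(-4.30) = 173.20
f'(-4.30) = -76.96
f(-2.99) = 87.40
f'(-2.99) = -54.04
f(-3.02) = 89.03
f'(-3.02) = -54.56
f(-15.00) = 1998.46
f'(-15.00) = -264.21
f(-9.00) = 728.20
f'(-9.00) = -159.21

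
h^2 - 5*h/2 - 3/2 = (h - 3)*(h + 1/2)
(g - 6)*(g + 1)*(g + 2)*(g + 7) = g^4 + 4*g^3 - 37*g^2 - 124*g - 84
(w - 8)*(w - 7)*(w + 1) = w^3 - 14*w^2 + 41*w + 56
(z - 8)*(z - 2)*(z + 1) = z^3 - 9*z^2 + 6*z + 16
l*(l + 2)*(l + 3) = l^3 + 5*l^2 + 6*l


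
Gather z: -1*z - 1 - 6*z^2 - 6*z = -6*z^2 - 7*z - 1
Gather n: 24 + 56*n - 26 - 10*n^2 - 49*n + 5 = -10*n^2 + 7*n + 3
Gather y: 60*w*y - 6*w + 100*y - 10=-6*w + y*(60*w + 100) - 10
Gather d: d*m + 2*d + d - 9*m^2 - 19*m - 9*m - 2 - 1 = d*(m + 3) - 9*m^2 - 28*m - 3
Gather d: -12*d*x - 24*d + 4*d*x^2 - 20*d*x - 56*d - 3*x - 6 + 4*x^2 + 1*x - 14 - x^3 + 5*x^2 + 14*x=d*(4*x^2 - 32*x - 80) - x^3 + 9*x^2 + 12*x - 20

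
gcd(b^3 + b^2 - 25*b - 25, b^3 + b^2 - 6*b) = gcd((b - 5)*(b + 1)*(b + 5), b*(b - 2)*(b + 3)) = 1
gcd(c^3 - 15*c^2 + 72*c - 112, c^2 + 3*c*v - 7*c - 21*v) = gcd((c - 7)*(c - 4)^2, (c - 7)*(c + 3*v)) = c - 7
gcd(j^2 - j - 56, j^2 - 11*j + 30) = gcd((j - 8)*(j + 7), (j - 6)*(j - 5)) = 1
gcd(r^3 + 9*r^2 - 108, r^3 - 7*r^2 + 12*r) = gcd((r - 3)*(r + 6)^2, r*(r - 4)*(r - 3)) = r - 3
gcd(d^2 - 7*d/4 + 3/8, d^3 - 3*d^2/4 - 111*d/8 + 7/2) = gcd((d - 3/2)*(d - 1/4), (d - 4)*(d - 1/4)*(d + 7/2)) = d - 1/4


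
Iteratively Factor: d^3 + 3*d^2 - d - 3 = (d - 1)*(d^2 + 4*d + 3) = (d - 1)*(d + 1)*(d + 3)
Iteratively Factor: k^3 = (k)*(k^2) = k^2*(k)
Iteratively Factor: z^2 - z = (z)*(z - 1)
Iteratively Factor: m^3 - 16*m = (m - 4)*(m^2 + 4*m) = m*(m - 4)*(m + 4)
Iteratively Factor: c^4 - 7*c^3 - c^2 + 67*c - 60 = (c + 3)*(c^3 - 10*c^2 + 29*c - 20) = (c - 4)*(c + 3)*(c^2 - 6*c + 5) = (c - 4)*(c - 1)*(c + 3)*(c - 5)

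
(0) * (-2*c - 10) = 0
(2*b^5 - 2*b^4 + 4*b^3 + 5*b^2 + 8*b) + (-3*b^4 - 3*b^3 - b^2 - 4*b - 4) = 2*b^5 - 5*b^4 + b^3 + 4*b^2 + 4*b - 4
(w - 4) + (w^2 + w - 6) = w^2 + 2*w - 10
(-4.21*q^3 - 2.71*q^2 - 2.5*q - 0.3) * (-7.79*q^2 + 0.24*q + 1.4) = 32.7959*q^5 + 20.1005*q^4 + 12.9306*q^3 - 2.057*q^2 - 3.572*q - 0.42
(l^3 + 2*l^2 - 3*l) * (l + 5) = l^4 + 7*l^3 + 7*l^2 - 15*l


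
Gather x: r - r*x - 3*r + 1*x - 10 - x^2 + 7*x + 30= -2*r - x^2 + x*(8 - r) + 20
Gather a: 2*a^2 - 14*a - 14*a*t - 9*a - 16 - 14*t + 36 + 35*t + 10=2*a^2 + a*(-14*t - 23) + 21*t + 30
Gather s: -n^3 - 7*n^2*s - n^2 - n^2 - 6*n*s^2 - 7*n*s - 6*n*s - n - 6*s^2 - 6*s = -n^3 - 2*n^2 - n + s^2*(-6*n - 6) + s*(-7*n^2 - 13*n - 6)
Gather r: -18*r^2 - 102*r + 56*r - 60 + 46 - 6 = -18*r^2 - 46*r - 20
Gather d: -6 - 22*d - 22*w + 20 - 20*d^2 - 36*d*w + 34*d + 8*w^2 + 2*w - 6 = -20*d^2 + d*(12 - 36*w) + 8*w^2 - 20*w + 8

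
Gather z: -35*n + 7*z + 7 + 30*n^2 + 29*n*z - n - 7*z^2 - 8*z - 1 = 30*n^2 - 36*n - 7*z^2 + z*(29*n - 1) + 6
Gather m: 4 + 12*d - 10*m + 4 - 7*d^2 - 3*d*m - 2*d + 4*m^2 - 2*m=-7*d^2 + 10*d + 4*m^2 + m*(-3*d - 12) + 8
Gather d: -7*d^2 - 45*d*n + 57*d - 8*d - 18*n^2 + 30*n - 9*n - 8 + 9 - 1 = -7*d^2 + d*(49 - 45*n) - 18*n^2 + 21*n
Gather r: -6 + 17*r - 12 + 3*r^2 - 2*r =3*r^2 + 15*r - 18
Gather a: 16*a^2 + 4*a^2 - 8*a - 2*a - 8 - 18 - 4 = 20*a^2 - 10*a - 30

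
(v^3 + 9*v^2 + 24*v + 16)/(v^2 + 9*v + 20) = (v^2 + 5*v + 4)/(v + 5)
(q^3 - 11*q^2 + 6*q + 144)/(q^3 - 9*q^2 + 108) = (q - 8)/(q - 6)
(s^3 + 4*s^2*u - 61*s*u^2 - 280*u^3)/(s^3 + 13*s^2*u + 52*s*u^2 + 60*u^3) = (s^2 - s*u - 56*u^2)/(s^2 + 8*s*u + 12*u^2)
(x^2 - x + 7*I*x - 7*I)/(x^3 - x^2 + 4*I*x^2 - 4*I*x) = (x + 7*I)/(x*(x + 4*I))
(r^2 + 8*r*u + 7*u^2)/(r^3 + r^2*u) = (r + 7*u)/r^2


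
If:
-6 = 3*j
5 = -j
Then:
No Solution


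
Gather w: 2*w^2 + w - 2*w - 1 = 2*w^2 - w - 1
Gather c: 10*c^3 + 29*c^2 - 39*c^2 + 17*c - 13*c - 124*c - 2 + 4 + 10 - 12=10*c^3 - 10*c^2 - 120*c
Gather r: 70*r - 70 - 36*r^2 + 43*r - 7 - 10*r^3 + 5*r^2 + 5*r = -10*r^3 - 31*r^2 + 118*r - 77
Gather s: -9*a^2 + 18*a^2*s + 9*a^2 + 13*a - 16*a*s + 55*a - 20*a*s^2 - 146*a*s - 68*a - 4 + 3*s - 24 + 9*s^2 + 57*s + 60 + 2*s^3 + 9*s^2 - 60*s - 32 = 2*s^3 + s^2*(18 - 20*a) + s*(18*a^2 - 162*a)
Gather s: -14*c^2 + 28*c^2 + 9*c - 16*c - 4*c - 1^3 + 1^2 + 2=14*c^2 - 11*c + 2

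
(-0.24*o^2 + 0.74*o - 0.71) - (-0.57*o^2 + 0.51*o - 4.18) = 0.33*o^2 + 0.23*o + 3.47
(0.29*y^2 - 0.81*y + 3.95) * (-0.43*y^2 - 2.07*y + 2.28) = -0.1247*y^4 - 0.252*y^3 + 0.6394*y^2 - 10.0233*y + 9.006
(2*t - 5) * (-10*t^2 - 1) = -20*t^3 + 50*t^2 - 2*t + 5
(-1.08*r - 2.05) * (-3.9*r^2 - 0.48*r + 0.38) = 4.212*r^3 + 8.5134*r^2 + 0.5736*r - 0.779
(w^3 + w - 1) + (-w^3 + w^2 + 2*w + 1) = w^2 + 3*w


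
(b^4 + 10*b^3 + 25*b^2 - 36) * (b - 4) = b^5 + 6*b^4 - 15*b^3 - 100*b^2 - 36*b + 144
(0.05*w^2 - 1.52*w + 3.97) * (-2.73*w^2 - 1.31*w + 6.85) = -0.1365*w^4 + 4.0841*w^3 - 8.5044*w^2 - 15.6127*w + 27.1945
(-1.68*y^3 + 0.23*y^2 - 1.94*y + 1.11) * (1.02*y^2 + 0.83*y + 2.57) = -1.7136*y^5 - 1.1598*y^4 - 6.1055*y^3 + 0.1131*y^2 - 4.0645*y + 2.8527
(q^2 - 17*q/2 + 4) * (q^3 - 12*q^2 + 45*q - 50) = q^5 - 41*q^4/2 + 151*q^3 - 961*q^2/2 + 605*q - 200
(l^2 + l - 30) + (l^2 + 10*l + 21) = 2*l^2 + 11*l - 9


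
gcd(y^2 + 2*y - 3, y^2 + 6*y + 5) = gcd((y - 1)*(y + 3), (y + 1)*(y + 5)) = 1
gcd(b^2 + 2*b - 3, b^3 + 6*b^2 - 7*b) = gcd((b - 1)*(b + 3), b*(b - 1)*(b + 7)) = b - 1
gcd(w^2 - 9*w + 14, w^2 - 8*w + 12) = w - 2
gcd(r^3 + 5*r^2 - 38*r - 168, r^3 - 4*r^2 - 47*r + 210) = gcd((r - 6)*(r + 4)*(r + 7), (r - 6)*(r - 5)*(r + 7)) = r^2 + r - 42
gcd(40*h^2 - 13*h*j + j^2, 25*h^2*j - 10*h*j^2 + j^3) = 5*h - j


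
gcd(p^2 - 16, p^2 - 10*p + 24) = p - 4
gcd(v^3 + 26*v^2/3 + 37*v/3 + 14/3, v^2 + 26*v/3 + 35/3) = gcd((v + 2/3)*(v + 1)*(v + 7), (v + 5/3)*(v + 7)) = v + 7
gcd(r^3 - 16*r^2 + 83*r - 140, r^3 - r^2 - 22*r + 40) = r - 4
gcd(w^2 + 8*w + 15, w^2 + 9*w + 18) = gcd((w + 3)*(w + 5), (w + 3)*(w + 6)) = w + 3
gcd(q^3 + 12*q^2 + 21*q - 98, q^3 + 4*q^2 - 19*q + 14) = q^2 + 5*q - 14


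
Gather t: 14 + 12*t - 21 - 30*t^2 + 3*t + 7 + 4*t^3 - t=4*t^3 - 30*t^2 + 14*t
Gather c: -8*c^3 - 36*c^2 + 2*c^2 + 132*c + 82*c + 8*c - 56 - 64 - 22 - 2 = -8*c^3 - 34*c^2 + 222*c - 144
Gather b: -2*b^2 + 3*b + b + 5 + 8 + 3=-2*b^2 + 4*b + 16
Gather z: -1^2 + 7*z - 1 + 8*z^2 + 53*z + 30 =8*z^2 + 60*z + 28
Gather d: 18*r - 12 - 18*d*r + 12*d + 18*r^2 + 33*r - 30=d*(12 - 18*r) + 18*r^2 + 51*r - 42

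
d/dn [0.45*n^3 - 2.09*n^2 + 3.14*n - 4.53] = 1.35*n^2 - 4.18*n + 3.14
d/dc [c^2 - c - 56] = 2*c - 1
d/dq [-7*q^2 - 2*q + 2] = -14*q - 2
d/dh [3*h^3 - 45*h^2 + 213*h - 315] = 9*h^2 - 90*h + 213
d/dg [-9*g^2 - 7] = -18*g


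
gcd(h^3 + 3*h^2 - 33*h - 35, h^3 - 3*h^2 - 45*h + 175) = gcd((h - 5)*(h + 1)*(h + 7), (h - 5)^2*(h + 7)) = h^2 + 2*h - 35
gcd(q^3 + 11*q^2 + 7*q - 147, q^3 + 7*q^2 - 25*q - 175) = q + 7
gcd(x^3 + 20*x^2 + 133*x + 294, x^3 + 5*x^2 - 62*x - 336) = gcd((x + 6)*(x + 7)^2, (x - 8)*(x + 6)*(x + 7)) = x^2 + 13*x + 42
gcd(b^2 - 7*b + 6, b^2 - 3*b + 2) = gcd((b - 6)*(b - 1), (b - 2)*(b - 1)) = b - 1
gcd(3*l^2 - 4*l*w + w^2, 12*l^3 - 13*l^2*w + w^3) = 3*l^2 - 4*l*w + w^2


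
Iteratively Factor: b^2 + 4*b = (b)*(b + 4)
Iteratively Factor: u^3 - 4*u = (u)*(u^2 - 4) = u*(u - 2)*(u + 2)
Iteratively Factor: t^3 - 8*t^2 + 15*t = (t - 3)*(t^2 - 5*t) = (t - 5)*(t - 3)*(t)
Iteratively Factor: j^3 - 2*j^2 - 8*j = (j + 2)*(j^2 - 4*j) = (j - 4)*(j + 2)*(j)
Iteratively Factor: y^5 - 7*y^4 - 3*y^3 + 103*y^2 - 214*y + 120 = (y - 5)*(y^4 - 2*y^3 - 13*y^2 + 38*y - 24) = (y - 5)*(y + 4)*(y^3 - 6*y^2 + 11*y - 6) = (y - 5)*(y - 3)*(y + 4)*(y^2 - 3*y + 2) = (y - 5)*(y - 3)*(y - 1)*(y + 4)*(y - 2)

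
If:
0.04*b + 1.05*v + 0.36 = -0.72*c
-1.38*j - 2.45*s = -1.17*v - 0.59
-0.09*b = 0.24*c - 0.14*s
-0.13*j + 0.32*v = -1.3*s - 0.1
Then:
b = 4.31496784152303*v + 1.51222845382043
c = -1.6980537689735*v - 0.584012691878913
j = 1.09112426035503*v + 0.47905325443787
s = -0.137041420118343*v - 0.0290177514792899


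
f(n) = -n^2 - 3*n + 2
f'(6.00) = -15.00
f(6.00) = -52.00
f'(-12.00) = 21.00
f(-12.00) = -106.00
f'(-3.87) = 4.74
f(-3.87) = -1.37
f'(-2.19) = 1.38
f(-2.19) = 3.77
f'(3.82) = -10.64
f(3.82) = -24.05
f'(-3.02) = 3.04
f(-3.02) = 1.94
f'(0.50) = -4.00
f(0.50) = 0.25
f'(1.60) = -6.20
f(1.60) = -5.36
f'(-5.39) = 7.78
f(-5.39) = -10.88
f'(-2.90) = 2.80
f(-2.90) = 2.29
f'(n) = -2*n - 3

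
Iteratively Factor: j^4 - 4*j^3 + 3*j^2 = (j - 3)*(j^3 - j^2) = (j - 3)*(j - 1)*(j^2) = j*(j - 3)*(j - 1)*(j)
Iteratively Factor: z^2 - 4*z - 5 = (z - 5)*(z + 1)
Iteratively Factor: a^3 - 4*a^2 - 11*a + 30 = (a - 2)*(a^2 - 2*a - 15) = (a - 2)*(a + 3)*(a - 5)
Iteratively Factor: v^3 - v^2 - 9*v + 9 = (v - 1)*(v^2 - 9) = (v - 3)*(v - 1)*(v + 3)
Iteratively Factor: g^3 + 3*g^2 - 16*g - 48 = (g + 4)*(g^2 - g - 12) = (g + 3)*(g + 4)*(g - 4)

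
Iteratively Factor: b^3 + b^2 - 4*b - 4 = (b - 2)*(b^2 + 3*b + 2) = (b - 2)*(b + 1)*(b + 2)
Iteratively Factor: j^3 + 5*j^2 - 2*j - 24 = (j - 2)*(j^2 + 7*j + 12) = (j - 2)*(j + 3)*(j + 4)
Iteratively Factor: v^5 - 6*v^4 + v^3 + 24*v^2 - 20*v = (v - 2)*(v^4 - 4*v^3 - 7*v^2 + 10*v) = (v - 2)*(v + 2)*(v^3 - 6*v^2 + 5*v) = (v - 5)*(v - 2)*(v + 2)*(v^2 - v) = v*(v - 5)*(v - 2)*(v + 2)*(v - 1)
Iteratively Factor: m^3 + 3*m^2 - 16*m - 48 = (m - 4)*(m^2 + 7*m + 12) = (m - 4)*(m + 3)*(m + 4)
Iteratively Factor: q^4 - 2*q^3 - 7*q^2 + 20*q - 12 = (q - 2)*(q^3 - 7*q + 6) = (q - 2)^2*(q^2 + 2*q - 3) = (q - 2)^2*(q - 1)*(q + 3)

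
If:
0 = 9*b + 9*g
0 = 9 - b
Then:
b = 9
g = -9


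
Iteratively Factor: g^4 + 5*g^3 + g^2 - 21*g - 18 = (g + 3)*(g^3 + 2*g^2 - 5*g - 6) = (g + 1)*(g + 3)*(g^2 + g - 6) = (g - 2)*(g + 1)*(g + 3)*(g + 3)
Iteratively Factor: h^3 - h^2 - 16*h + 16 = (h - 4)*(h^2 + 3*h - 4) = (h - 4)*(h - 1)*(h + 4)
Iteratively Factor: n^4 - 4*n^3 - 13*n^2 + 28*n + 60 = (n + 2)*(n^3 - 6*n^2 - n + 30) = (n + 2)^2*(n^2 - 8*n + 15) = (n - 3)*(n + 2)^2*(n - 5)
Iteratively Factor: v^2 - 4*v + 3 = (v - 1)*(v - 3)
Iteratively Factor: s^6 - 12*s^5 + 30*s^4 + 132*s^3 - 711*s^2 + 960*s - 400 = (s - 1)*(s^5 - 11*s^4 + 19*s^3 + 151*s^2 - 560*s + 400) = (s - 1)^2*(s^4 - 10*s^3 + 9*s^2 + 160*s - 400) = (s - 1)^2*(s + 4)*(s^3 - 14*s^2 + 65*s - 100) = (s - 4)*(s - 1)^2*(s + 4)*(s^2 - 10*s + 25) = (s - 5)*(s - 4)*(s - 1)^2*(s + 4)*(s - 5)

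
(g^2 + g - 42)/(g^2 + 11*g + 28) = (g - 6)/(g + 4)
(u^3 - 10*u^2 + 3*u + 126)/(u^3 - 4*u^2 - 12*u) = (u^2 - 4*u - 21)/(u*(u + 2))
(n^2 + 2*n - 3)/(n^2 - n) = (n + 3)/n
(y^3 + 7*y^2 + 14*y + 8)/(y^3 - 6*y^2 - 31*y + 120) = (y^3 + 7*y^2 + 14*y + 8)/(y^3 - 6*y^2 - 31*y + 120)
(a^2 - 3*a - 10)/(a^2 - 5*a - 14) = (a - 5)/(a - 7)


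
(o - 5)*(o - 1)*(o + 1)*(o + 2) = o^4 - 3*o^3 - 11*o^2 + 3*o + 10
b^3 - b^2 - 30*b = b*(b - 6)*(b + 5)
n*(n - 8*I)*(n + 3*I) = n^3 - 5*I*n^2 + 24*n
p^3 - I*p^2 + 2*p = p*(p - 2*I)*(p + I)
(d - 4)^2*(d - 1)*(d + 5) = d^4 - 4*d^3 - 21*d^2 + 104*d - 80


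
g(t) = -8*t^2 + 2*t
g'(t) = 2 - 16*t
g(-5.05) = -214.12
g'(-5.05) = 82.80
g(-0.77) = -6.28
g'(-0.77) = 14.32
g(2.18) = -33.66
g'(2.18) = -32.88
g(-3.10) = -83.08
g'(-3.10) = 51.60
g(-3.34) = -95.92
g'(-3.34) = 55.44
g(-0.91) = -8.44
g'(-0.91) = 16.56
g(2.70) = -52.92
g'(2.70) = -41.20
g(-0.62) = -4.32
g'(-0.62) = 11.92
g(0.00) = 0.00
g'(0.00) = 2.00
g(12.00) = -1128.00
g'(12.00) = -190.00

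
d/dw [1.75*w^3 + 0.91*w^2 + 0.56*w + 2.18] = 5.25*w^2 + 1.82*w + 0.56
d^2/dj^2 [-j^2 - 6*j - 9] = -2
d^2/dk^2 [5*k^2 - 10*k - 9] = 10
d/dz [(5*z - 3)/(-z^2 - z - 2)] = (-5*z^2 - 5*z + (2*z + 1)*(5*z - 3) - 10)/(z^2 + z + 2)^2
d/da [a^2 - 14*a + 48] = 2*a - 14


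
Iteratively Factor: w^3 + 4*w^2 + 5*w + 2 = (w + 1)*(w^2 + 3*w + 2) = (w + 1)^2*(w + 2)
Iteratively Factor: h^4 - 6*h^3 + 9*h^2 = (h - 3)*(h^3 - 3*h^2) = h*(h - 3)*(h^2 - 3*h) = h*(h - 3)^2*(h)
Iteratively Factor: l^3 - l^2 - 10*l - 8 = (l + 1)*(l^2 - 2*l - 8) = (l + 1)*(l + 2)*(l - 4)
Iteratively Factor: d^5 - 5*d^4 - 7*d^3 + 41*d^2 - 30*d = (d)*(d^4 - 5*d^3 - 7*d^2 + 41*d - 30) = d*(d - 1)*(d^3 - 4*d^2 - 11*d + 30) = d*(d - 5)*(d - 1)*(d^2 + d - 6) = d*(d - 5)*(d - 1)*(d + 3)*(d - 2)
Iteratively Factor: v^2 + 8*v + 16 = (v + 4)*(v + 4)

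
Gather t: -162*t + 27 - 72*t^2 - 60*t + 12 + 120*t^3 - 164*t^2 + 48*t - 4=120*t^3 - 236*t^2 - 174*t + 35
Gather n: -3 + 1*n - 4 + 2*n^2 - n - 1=2*n^2 - 8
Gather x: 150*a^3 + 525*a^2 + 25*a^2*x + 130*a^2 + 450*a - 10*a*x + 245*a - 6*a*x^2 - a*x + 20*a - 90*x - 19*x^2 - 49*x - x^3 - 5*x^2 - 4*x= 150*a^3 + 655*a^2 + 715*a - x^3 + x^2*(-6*a - 24) + x*(25*a^2 - 11*a - 143)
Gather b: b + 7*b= 8*b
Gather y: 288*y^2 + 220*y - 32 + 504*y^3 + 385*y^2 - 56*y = 504*y^3 + 673*y^2 + 164*y - 32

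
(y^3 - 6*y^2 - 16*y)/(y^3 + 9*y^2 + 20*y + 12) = y*(y - 8)/(y^2 + 7*y + 6)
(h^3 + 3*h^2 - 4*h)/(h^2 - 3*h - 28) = h*(h - 1)/(h - 7)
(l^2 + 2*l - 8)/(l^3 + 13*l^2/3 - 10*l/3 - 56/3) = 3/(3*l + 7)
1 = 1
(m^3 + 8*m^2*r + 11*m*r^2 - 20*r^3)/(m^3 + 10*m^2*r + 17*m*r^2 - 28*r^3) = (m + 5*r)/(m + 7*r)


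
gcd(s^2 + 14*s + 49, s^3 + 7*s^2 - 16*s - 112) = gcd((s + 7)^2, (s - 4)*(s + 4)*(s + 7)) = s + 7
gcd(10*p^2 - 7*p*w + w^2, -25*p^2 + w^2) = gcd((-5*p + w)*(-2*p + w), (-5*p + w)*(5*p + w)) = 5*p - w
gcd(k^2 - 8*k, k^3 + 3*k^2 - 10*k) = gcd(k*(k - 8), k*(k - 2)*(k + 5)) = k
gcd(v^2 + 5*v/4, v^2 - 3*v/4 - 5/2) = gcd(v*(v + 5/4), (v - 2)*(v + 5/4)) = v + 5/4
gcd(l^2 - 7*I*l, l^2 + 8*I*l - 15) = 1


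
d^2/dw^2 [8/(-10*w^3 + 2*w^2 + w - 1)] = 16*(2*(15*w - 1)*(10*w^3 - 2*w^2 - w + 1) - (-30*w^2 + 4*w + 1)^2)/(10*w^3 - 2*w^2 - w + 1)^3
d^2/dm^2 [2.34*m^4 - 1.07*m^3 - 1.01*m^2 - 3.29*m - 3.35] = 28.08*m^2 - 6.42*m - 2.02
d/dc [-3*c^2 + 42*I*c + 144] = -6*c + 42*I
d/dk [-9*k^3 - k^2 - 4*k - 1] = -27*k^2 - 2*k - 4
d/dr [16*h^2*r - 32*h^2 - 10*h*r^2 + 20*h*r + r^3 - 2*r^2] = 16*h^2 - 20*h*r + 20*h + 3*r^2 - 4*r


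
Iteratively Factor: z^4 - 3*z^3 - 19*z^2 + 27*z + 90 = (z + 3)*(z^3 - 6*z^2 - z + 30) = (z - 3)*(z + 3)*(z^2 - 3*z - 10) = (z - 5)*(z - 3)*(z + 3)*(z + 2)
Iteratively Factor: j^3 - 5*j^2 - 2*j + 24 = (j - 3)*(j^2 - 2*j - 8) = (j - 4)*(j - 3)*(j + 2)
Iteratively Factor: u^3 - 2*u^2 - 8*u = (u - 4)*(u^2 + 2*u) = u*(u - 4)*(u + 2)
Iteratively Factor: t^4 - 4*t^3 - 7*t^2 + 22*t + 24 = (t - 4)*(t^3 - 7*t - 6) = (t - 4)*(t - 3)*(t^2 + 3*t + 2) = (t - 4)*(t - 3)*(t + 1)*(t + 2)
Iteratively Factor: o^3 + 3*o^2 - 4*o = (o - 1)*(o^2 + 4*o) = (o - 1)*(o + 4)*(o)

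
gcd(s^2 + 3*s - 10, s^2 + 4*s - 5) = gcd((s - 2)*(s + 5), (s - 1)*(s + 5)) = s + 5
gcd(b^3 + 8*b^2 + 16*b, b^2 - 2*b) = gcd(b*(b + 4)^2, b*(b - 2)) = b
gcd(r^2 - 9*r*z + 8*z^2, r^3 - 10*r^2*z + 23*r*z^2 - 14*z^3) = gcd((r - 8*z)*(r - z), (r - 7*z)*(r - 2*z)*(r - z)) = -r + z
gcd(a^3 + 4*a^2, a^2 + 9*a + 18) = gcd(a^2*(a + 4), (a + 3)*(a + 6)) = 1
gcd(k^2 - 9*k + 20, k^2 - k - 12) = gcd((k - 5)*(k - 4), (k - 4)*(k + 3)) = k - 4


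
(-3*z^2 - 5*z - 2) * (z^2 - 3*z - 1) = -3*z^4 + 4*z^3 + 16*z^2 + 11*z + 2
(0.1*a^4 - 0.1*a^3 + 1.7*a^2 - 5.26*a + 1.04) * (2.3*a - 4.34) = 0.23*a^5 - 0.664*a^4 + 4.344*a^3 - 19.476*a^2 + 25.2204*a - 4.5136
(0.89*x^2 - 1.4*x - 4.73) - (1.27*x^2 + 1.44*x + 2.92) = -0.38*x^2 - 2.84*x - 7.65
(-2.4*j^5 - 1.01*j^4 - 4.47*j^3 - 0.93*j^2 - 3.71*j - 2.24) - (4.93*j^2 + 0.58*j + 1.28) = -2.4*j^5 - 1.01*j^4 - 4.47*j^3 - 5.86*j^2 - 4.29*j - 3.52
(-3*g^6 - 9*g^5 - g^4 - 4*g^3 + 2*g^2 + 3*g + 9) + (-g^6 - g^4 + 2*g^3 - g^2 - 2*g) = -4*g^6 - 9*g^5 - 2*g^4 - 2*g^3 + g^2 + g + 9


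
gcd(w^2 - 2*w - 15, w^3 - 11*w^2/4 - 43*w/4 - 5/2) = w - 5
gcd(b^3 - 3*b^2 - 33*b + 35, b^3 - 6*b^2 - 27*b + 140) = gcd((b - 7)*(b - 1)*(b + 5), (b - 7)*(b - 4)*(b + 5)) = b^2 - 2*b - 35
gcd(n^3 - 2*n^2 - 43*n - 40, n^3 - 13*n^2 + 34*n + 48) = n^2 - 7*n - 8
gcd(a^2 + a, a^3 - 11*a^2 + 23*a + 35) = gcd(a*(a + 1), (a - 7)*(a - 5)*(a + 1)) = a + 1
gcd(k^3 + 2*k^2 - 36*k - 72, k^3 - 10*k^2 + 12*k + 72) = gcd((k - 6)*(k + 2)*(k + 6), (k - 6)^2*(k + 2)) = k^2 - 4*k - 12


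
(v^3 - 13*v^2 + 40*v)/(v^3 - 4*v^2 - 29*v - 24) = v*(v - 5)/(v^2 + 4*v + 3)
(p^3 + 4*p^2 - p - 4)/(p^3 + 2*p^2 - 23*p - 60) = (p^2 - 1)/(p^2 - 2*p - 15)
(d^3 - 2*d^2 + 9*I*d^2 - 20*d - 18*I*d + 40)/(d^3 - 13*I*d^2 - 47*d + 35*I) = (d^3 + d^2*(-2 + 9*I) + d*(-20 - 18*I) + 40)/(d^3 - 13*I*d^2 - 47*d + 35*I)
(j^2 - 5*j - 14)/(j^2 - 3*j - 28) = (j + 2)/(j + 4)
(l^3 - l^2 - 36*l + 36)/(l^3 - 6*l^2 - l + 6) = (l + 6)/(l + 1)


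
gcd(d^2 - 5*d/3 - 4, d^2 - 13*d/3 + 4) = d - 3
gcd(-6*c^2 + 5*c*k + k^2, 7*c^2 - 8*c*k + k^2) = c - k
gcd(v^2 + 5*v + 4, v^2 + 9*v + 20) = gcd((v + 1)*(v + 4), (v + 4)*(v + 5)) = v + 4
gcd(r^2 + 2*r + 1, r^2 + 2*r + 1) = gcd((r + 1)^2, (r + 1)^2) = r^2 + 2*r + 1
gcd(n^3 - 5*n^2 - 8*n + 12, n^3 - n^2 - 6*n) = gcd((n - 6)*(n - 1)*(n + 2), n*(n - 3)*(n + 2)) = n + 2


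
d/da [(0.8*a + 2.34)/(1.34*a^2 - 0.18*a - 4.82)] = (1.072*a^2 - 0.144*a - (0.8*a + 2.34)*(2.68*a - 0.18) - 3.856)/(-1.34*a^2 + 0.18*a + 4.82)^2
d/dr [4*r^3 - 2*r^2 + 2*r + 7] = 12*r^2 - 4*r + 2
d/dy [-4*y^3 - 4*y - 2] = -12*y^2 - 4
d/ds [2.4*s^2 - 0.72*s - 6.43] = 4.8*s - 0.72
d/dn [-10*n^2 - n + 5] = -20*n - 1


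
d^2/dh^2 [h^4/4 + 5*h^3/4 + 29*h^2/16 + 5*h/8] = 3*h^2 + 15*h/2 + 29/8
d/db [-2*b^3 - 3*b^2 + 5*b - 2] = -6*b^2 - 6*b + 5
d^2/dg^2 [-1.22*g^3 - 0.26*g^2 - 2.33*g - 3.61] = -7.32*g - 0.52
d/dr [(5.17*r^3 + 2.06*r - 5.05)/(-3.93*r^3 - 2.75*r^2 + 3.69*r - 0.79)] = (-14.2175*r^4 + 54.3462*r^3 - 66.1274*r^2 - 27.775*r + 17.0071)/(15.4449*r^6 + 21.615*r^5 - 21.4409*r^4 - 14.0856*r^3 + 17.9611*r^2 - 5.8302*r + 0.6241)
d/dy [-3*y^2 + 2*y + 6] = 2 - 6*y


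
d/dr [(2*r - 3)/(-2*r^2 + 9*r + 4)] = (4*r^2 - 12*r + 35)/(4*r^4 - 36*r^3 + 65*r^2 + 72*r + 16)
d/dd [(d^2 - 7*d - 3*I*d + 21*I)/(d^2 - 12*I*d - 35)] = (d^2*(7 - 9*I) + d*(-70 - 42*I) - 7 + 105*I)/(d^4 - 24*I*d^3 - 214*d^2 + 840*I*d + 1225)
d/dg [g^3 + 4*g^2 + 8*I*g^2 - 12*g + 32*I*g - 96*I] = 3*g^2 + g*(8 + 16*I) - 12 + 32*I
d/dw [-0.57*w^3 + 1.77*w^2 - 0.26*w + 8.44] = -1.71*w^2 + 3.54*w - 0.26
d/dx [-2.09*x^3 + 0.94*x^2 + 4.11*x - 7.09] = -6.27*x^2 + 1.88*x + 4.11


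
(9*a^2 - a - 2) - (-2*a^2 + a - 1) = 11*a^2 - 2*a - 1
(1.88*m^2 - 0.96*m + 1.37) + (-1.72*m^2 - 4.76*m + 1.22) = 0.16*m^2 - 5.72*m + 2.59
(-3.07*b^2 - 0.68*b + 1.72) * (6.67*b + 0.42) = -20.4769*b^3 - 5.825*b^2 + 11.1868*b + 0.7224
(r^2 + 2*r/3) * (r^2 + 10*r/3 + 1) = r^4 + 4*r^3 + 29*r^2/9 + 2*r/3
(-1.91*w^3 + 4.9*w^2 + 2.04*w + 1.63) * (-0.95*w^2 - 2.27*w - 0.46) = 1.8145*w^5 - 0.3193*w^4 - 12.1824*w^3 - 8.4333*w^2 - 4.6385*w - 0.7498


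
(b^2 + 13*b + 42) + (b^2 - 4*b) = 2*b^2 + 9*b + 42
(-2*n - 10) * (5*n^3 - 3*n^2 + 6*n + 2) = -10*n^4 - 44*n^3 + 18*n^2 - 64*n - 20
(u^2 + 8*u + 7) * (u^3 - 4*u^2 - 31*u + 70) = u^5 + 4*u^4 - 56*u^3 - 206*u^2 + 343*u + 490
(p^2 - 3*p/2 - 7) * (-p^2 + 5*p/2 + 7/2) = -p^4 + 4*p^3 + 27*p^2/4 - 91*p/4 - 49/2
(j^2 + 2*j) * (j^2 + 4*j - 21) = j^4 + 6*j^3 - 13*j^2 - 42*j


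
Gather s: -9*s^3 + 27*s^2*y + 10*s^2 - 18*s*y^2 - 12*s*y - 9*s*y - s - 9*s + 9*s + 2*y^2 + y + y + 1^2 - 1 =-9*s^3 + s^2*(27*y + 10) + s*(-18*y^2 - 21*y - 1) + 2*y^2 + 2*y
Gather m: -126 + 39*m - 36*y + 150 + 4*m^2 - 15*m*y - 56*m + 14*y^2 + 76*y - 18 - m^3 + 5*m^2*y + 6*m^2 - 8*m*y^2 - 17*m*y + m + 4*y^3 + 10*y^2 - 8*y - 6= -m^3 + m^2*(5*y + 10) + m*(-8*y^2 - 32*y - 16) + 4*y^3 + 24*y^2 + 32*y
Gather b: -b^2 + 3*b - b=-b^2 + 2*b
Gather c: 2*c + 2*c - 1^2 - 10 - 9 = 4*c - 20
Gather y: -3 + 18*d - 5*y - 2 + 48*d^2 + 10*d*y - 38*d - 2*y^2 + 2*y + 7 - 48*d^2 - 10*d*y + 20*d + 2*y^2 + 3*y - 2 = 0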